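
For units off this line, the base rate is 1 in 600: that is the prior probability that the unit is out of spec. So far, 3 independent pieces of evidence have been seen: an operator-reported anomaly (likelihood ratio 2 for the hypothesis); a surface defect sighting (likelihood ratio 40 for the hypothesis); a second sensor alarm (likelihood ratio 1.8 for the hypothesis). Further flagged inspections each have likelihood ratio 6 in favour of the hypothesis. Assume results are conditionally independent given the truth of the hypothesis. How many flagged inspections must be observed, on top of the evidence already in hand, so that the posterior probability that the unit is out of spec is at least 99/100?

Prior odds = (1/600)/(599/600) = 1/599.
Combined Bayes factor of the evidence already in hand = 2 × 40 × 1.8 = 144.
Odds after that evidence = (1/599) × 144 = 144/599.
Target odds = 0.99/0.01 = 99.
Need 6ⁿ ≥ 99 ÷ (144/599) = 411.8125.
6³ = 216 falls short of 411.8125 but 6⁴ = 1296 reaches it, so n = 4.

4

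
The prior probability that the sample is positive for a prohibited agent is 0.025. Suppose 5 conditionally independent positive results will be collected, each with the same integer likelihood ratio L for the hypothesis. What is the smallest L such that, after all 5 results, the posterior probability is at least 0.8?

Prior odds = 0.025/0.975 = 1/39.
Target odds = 0.8/0.2 = 4.
Need L⁵ ≥ 4 ÷ (1/39) = 156.
2⁵ = 32 < 156 ≤ 243 = 3⁵, so L = 3.

3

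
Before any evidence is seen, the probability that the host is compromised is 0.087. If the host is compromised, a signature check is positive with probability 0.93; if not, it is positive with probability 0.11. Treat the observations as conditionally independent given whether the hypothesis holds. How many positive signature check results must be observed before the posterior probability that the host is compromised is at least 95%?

Prior odds = 0.087/0.913 = 87/913.
Likelihood ratio of a positive = 0.93/0.11 = 93/11.
Target odds: 0.95 ÷ 0.05 = 19.
Need (87/913) × (93/11)ⁿ ≥ 19, i.e. (93/11)ⁿ ≥ 17347/87.
(93/11)² = 8649/121 falls short of 17347/87 but (93/11)³ = 804357/1331 reaches it, so n = 3.

3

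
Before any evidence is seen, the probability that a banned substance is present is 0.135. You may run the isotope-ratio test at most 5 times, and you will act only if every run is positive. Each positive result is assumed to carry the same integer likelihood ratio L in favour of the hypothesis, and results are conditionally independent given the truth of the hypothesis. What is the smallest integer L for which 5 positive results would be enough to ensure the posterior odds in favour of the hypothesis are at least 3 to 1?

2

Prior odds = 0.135/0.865 = 27/173.
Target odds = 3.
Need L⁵ ≥ 3 ÷ (27/173) = 173/9.
1⁵ = 1 < 173/9 ≤ 32 = 2⁵, so L = 2.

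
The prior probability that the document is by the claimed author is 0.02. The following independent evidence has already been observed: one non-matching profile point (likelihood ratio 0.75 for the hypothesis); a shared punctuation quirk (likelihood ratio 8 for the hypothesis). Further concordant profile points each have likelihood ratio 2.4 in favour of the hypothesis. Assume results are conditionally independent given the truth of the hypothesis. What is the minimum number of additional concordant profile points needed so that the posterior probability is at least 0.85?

Prior odds = 0.02/0.98 = 1/49.
Combined Bayes factor of the evidence already in hand = 0.75 × 8 = 6.
Odds after that evidence = (1/49) × 6 = 6/49.
Target odds = 0.85/0.15 = 17/3.
Need 2.4ⁿ ≥ 17/3 ÷ (6/49) = 833/18.
2.4⁴ = 33.1776 falls short of 833/18 but 2.4⁵ = 79.62624 reaches it, so n = 5.

5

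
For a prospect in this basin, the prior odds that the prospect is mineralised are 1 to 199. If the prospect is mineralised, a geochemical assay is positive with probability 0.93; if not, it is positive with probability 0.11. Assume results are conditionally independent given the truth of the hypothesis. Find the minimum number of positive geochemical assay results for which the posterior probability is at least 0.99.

Prior odds = 1/199.
Likelihood ratio of a positive = 0.93/0.11 = 93/11.
Target posterior odds = 0.99/0.01 = 99.
Require (93/11)ⁿ ≥ 99 ÷ (1/199) = 19701.
(93/11)⁴ = 74805201/14641 falls short of 19701 but (93/11)⁵ ≈43196.8 reaches it, so n = 5.

5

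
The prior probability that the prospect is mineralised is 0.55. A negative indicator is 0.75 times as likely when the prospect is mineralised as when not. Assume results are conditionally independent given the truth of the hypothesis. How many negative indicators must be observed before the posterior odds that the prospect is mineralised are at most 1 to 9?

Prior odds = 0.55/0.45 = 11/9.
Likelihood ratio per negative indicator = 0.75.
Target odds = 1/9.
Require 0.75ⁿ ≤ 1/9 ÷ (11/9) = 1/11.
0.75⁸ = 6561/65536 is still above 1/11 but 0.75⁹ = 19683/262144 is at or below it, so n = 9.

9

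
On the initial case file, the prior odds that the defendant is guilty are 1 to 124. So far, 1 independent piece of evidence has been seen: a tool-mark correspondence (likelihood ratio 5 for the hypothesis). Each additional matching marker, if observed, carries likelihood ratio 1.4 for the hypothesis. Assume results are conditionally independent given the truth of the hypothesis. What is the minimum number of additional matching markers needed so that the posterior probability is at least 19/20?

Prior odds = 1/124.
Bayes factor of the evidence already in hand = 5.
Odds after that evidence = (1/124) × 5 = 5/124.
Target odds = 0.95/0.05 = 19.
Need 1.4ⁿ ≥ 19 ÷ (5/124) = 471.2.
1.4¹⁸ ≈426.879 falls short of 471.2 but 1.4¹⁹ ≈597.63 reaches it, so n = 19.

19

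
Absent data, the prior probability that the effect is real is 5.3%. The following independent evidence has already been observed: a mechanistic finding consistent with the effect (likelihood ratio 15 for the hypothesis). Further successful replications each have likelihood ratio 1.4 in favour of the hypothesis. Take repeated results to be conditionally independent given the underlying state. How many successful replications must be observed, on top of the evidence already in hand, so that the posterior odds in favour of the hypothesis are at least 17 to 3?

Prior odds = 0.053/0.947 = 53/947.
Bayes factor of the evidence already in hand = 15.
Odds after that evidence = (53/947) × 15 = 795/947.
Target odds = 17/3.
Need 1.4ⁿ ≥ 17/3 ÷ (795/947) = 16099/2385.
1.4⁵ = 5.37824 falls short of 16099/2385 but 1.4⁶ = 117649/15625 reaches it, so n = 6.

6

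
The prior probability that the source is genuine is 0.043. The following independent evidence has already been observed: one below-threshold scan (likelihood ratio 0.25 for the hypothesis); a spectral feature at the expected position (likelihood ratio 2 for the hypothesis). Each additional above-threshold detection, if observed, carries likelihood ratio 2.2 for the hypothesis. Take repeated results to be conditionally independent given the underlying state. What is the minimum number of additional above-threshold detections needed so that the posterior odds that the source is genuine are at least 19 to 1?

9

Prior odds = 0.043/0.957 = 43/957.
Combined Bayes factor of the evidence already in hand = 0.25 × 2 = 0.5.
Odds after that evidence = (43/957) × 0.5 = 43/1914.
Target odds = 19.
Need 2.2ⁿ ≥ 19 ÷ (43/1914) = 36366/43.
2.2⁸ = 214358881/390625 falls short of 36366/43 but 2.2⁹ ≈1207.27 reaches it, so n = 9.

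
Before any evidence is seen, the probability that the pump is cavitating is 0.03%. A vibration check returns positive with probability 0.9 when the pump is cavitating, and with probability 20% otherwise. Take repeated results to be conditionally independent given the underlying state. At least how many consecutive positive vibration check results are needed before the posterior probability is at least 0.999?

10

Prior odds: 0.0003 ÷ 0.9997 = 3/9997.
Likelihood ratio of a positive result = 0.9/0.2 = 4.5.
Target odds: 0.999 ÷ 0.001 = 999.
Need (3/9997) × 4.5ⁿ ≥ 999, i.e. 4.5ⁿ ≥ 3329001.
4.5⁹ = 387420489/512 falls short of 3329001 but 4.5¹⁰ ≈3.40506e+06 reaches it, so n = 10.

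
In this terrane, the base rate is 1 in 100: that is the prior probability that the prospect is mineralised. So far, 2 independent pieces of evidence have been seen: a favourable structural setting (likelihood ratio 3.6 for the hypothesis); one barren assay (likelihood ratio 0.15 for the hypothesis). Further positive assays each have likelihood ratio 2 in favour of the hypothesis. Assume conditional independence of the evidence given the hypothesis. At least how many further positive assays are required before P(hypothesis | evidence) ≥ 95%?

12

Prior odds = 0.01/0.99 = 1/99.
Combined Bayes factor of the evidence already in hand = 3.6 × 0.15 = 0.54.
Odds after that evidence = (1/99) × 0.54 = 3/550.
Target odds = 0.95/0.05 = 19.
Need 2ⁿ ≥ 19 ÷ (3/550) = 10450/3.
2¹¹ = 2048 falls short of 10450/3 but 2¹² = 4096 reaches it, so n = 12.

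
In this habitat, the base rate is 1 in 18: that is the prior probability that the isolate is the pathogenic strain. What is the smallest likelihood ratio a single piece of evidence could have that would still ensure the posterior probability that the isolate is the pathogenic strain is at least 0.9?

153

Prior odds = (1/18)/(17/18) = 1/17.
Target odds = 0.9/0.1 = 9.
Required Bayes factor = 9 ÷ (1/17) = 153.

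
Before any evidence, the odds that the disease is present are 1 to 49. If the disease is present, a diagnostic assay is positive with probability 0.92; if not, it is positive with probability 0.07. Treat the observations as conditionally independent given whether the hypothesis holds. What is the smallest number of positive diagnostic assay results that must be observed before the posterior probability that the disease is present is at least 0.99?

Prior odds = 1/49.
Likelihood ratio of a positive = 0.92/0.07 = 92/7.
Target odds: 0.99 ÷ 0.01 = 99.
Need (1/49) × (92/7)ⁿ ≥ 99, i.e. (92/7)ⁿ ≥ 4851.
(92/7)³ = 778688/343 falls short of 4851 but (92/7)⁴ = 71639296/2401 reaches it, so n = 4.

4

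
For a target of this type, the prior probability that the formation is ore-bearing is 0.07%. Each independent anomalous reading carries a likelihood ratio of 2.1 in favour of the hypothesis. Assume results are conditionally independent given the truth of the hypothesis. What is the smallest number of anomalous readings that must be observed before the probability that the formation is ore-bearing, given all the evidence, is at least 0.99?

Prior odds = 0.0007/0.9993 = 7/9993.
Likelihood ratio per anomalous reading = 2.1.
Target posterior odds = 0.99/0.01 = 99.
Require 2.1ⁿ ≥ 99 ÷ (7/9993) = 989307/7.
2.1¹⁵ ≈68122.3 falls short of 989307/7 but 2.1¹⁶ ≈143057 reaches it, so n = 16.

16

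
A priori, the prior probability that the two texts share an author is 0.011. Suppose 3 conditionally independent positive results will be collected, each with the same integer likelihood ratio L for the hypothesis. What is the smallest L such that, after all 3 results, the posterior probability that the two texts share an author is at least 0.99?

21

Prior odds = 0.011/0.989 = 11/989.
Target odds = 0.99/0.01 = 99.
Need L³ ≥ 99 ÷ (11/989) = 8901.
20³ = 8000 < 8901 ≤ 9261 = 21³, so L = 21.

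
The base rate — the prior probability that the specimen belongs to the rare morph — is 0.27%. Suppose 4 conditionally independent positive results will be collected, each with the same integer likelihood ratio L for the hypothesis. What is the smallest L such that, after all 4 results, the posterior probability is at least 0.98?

12

Prior odds = 0.0027/0.9973 = 27/9973.
Target odds = 0.98/0.02 = 49.
Need L⁴ ≥ 49 ÷ (27/9973) = 488677/27.
11⁴ = 14641 < 488677/27 ≤ 20736 = 12⁴, so L = 12.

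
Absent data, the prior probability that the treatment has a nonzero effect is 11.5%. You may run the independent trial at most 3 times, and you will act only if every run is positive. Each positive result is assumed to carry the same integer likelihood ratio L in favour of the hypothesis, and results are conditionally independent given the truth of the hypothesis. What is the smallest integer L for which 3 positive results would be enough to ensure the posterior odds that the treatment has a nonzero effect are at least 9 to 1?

Prior odds = 0.115/0.885 = 23/177.
Target odds = 9.
Need L³ ≥ 9 ÷ (23/177) = 1593/23.
4³ = 64 < 1593/23 ≤ 125 = 5³, so L = 5.

5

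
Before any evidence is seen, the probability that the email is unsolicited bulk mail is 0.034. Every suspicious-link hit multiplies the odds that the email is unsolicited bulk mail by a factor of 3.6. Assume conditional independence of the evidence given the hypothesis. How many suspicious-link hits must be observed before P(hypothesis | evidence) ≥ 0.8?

4

Prior odds: 0.034 ÷ 0.966 = 17/483.
Likelihood ratio per suspicious-link hit = 3.6.
Target posterior odds = 0.8/0.2 = 4.
Need (17/483) × 3.6ⁿ ≥ 4, i.e. 3.6ⁿ ≥ 1932/17.
3.6³ = 46.656 falls short of 1932/17 but 3.6⁴ = 167.9616 reaches it, so n = 4.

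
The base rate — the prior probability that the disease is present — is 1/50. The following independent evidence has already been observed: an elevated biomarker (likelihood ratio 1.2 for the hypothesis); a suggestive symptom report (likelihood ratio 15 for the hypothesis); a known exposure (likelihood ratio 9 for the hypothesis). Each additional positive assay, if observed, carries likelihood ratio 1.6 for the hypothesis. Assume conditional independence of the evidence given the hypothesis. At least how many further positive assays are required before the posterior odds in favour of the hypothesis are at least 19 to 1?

4

Prior odds = 0.02/0.98 = 1/49.
Combined Bayes factor of the evidence already in hand = 1.2 × 15 × 9 = 162.
Odds after that evidence = (1/49) × 162 = 162/49.
Target odds = 19.
Need 1.6ⁿ ≥ 19 ÷ (162/49) = 931/162.
1.6³ = 4.096 falls short of 931/162 but 1.6⁴ = 6.5536 reaches it, so n = 4.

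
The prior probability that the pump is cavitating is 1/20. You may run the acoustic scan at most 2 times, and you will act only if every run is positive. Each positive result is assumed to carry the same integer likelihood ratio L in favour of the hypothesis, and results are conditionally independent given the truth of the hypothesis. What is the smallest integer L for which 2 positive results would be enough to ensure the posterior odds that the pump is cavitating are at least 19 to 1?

19

Prior odds = 0.05/0.95 = 1/19.
Target odds = 19.
Need L² ≥ 19 ÷ (1/19) = 361.
18² = 324 < 361 ≤ 361 = 19², so L = 19.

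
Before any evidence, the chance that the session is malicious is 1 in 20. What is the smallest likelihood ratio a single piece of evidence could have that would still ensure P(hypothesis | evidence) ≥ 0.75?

Prior odds = 0.05/0.95 = 1/19.
Target odds = 0.75/0.25 = 3.
Required Bayes factor = 3 ÷ (1/19) = 57.

57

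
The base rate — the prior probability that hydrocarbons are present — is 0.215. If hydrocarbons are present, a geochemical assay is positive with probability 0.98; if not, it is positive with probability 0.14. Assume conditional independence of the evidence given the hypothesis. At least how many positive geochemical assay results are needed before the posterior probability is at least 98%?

Prior odds: 0.215 ÷ 0.785 = 43/157.
Likelihood ratio of a positive = 0.98/0.14 = 7.
Target posterior odds = 0.98/0.02 = 49.
Need (43/157) × 7ⁿ ≥ 49, i.e. 7ⁿ ≥ 7693/43.
7² = 49 falls short of 7693/43 but 7³ = 343 reaches it, so n = 3.

3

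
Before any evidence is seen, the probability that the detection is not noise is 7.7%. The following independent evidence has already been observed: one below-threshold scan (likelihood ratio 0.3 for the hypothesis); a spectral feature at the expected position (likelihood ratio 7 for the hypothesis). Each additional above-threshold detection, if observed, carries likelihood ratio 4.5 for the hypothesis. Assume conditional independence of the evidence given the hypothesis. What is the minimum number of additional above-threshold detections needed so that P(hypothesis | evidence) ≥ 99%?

Prior odds = 0.077/0.923 = 77/923.
Combined Bayes factor of the evidence already in hand = 0.3 × 7 = 2.1.
Odds after that evidence = (77/923) × 2.1 = 1617/9230.
Target odds = 0.99/0.01 = 99.
Need 4.5ⁿ ≥ 99 ÷ (1617/9230) = 27690/49.
4.5⁴ = 410.0625 falls short of 27690/49 but 4.5⁵ = 1845.28125 reaches it, so n = 5.

5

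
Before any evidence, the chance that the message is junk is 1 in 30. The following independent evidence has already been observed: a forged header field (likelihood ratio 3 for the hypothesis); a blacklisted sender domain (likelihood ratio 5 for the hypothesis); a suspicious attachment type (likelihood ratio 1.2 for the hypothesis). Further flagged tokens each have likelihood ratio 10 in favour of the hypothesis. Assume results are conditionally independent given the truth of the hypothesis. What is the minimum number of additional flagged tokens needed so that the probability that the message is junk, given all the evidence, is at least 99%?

3

Prior odds = (1/30)/(29/30) = 1/29.
Combined Bayes factor of the evidence already in hand = 3 × 5 × 1.2 = 18.
Odds after that evidence = (1/29) × 18 = 18/29.
Target odds = 0.99/0.01 = 99.
Need 10ⁿ ≥ 99 ÷ (18/29) = 159.5.
10² = 100 falls short of 159.5 but 10³ = 1000 reaches it, so n = 3.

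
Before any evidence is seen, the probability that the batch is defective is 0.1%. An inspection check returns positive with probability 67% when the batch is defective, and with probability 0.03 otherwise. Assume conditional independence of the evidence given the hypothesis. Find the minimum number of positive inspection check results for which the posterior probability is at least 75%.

Prior odds = 0.001/0.999 = 1/999.
Likelihood ratio of a positive result = 0.67/0.03 = 67/3.
Target odds: 0.75 ÷ 0.25 = 3.
Need (1/999) × (67/3)ⁿ ≥ 3, i.e. (67/3)ⁿ ≥ 2997.
(67/3)² = 4489/9 falls short of 2997 but (67/3)³ = 300763/27 reaches it, so n = 3.

3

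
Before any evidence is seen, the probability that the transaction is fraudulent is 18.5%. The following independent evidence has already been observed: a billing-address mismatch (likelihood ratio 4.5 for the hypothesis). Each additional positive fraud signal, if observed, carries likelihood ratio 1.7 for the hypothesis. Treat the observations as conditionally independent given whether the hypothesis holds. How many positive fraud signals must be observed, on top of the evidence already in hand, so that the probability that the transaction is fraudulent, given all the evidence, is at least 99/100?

Prior odds = 0.185/0.815 = 37/163.
Bayes factor of the evidence already in hand = 4.5.
Odds after that evidence = (37/163) × 4.5 = 333/326.
Target odds = 0.99/0.01 = 99.
Need 1.7ⁿ ≥ 99 ÷ (333/326) = 3586/37.
1.7⁸ ≈69.7576 falls short of 3586/37 but 1.7⁹ ≈118.588 reaches it, so n = 9.

9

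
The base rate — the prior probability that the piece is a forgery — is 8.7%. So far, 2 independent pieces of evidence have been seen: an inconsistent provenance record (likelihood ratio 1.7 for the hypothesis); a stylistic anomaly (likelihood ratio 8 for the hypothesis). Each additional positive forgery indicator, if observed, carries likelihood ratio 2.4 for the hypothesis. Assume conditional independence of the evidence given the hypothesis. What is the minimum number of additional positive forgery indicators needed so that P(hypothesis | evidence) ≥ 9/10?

3

Prior odds = 0.087/0.913 = 87/913.
Combined Bayes factor of the evidence already in hand = 1.7 × 8 = 13.6.
Odds after that evidence = (87/913) × 13.6 = 5916/4565.
Target odds = 0.9/0.1 = 9.
Need 2.4ⁿ ≥ 9 ÷ (5916/4565) = 13695/1972.
2.4² = 5.76 falls short of 13695/1972 but 2.4³ = 13.824 reaches it, so n = 3.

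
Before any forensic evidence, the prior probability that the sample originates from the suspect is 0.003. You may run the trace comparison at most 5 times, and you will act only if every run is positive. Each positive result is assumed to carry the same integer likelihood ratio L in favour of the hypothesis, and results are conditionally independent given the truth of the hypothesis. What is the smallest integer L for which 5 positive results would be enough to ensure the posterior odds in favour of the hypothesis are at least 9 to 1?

Prior odds = 0.003/0.997 = 3/997.
Target odds = 9.
Need L⁵ ≥ 9 ÷ (3/997) = 2991.
4⁵ = 1024 < 2991 ≤ 3125 = 5⁵, so L = 5.

5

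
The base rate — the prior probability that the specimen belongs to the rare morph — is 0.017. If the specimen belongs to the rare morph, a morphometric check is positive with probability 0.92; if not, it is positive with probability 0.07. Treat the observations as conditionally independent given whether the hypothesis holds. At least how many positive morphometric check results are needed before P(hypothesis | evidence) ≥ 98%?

Prior odds: 0.017 ÷ 0.983 = 17/983.
Likelihood ratio of a positive = 0.92/0.07 = 92/7.
Target odds: 0.98 ÷ 0.02 = 49.
Require (92/7)ⁿ ≥ 49 ÷ (17/983) = 48167/17.
(92/7)³ = 778688/343 falls short of 48167/17 but (92/7)⁴ = 71639296/2401 reaches it, so n = 4.

4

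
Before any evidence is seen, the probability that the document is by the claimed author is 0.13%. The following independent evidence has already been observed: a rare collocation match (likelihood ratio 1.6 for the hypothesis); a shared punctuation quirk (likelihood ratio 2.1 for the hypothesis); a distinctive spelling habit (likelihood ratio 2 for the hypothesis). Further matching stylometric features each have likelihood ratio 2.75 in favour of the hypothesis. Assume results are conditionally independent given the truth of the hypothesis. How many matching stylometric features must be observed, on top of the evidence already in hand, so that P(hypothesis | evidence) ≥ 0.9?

7

Prior odds = 0.0013/0.9987 = 13/9987.
Combined Bayes factor of the evidence already in hand = 1.6 × 2.1 × 2 = 6.72.
Odds after that evidence = (13/9987) × 6.72 = 728/83225.
Target odds = 0.9/0.1 = 9.
Need 2.75ⁿ ≥ 9 ÷ (728/83225) = 749025/728.
2.75⁶ = 1771561/4096 falls short of 749025/728 but 2.75⁷ = 19487171/16384 reaches it, so n = 7.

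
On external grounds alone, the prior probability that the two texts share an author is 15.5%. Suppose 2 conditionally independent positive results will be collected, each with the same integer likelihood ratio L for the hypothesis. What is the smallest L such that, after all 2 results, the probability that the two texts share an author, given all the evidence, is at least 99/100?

24

Prior odds = 0.155/0.845 = 31/169.
Target odds = 0.99/0.01 = 99.
Need L² ≥ 99 ÷ (31/169) = 16731/31.
23² = 529 < 16731/31 ≤ 576 = 24², so L = 24.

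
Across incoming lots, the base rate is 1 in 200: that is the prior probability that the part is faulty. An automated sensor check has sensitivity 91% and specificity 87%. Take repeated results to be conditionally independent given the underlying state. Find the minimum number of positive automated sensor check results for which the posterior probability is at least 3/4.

4

Prior odds = 0.005/0.995 = 1/199.
False-positive rate = 1 − 0.87 = 0.13; likelihood ratio of a positive = 0.91/0.13 = 7.
Target posterior odds = 0.75/0.25 = 3.
Require 7ⁿ ≥ 3 ÷ (1/199) = 597.
7³ = 343 falls short of 597 but 7⁴ = 2401 reaches it, so n = 4.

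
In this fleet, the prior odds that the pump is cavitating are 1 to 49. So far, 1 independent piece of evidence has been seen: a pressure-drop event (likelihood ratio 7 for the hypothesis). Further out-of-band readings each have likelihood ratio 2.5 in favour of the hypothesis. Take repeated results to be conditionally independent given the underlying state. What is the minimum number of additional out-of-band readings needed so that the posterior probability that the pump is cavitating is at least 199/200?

8

Prior odds = 1/49.
Bayes factor of the evidence already in hand = 7.
Odds after that evidence = (1/49) × 7 = 1/7.
Target odds = 0.995/0.005 = 199.
Need 2.5ⁿ ≥ 199 ÷ (1/7) = 1393.
2.5⁷ = 610.3515625 falls short of 1393 but 2.5⁸ = 390625/256 reaches it, so n = 8.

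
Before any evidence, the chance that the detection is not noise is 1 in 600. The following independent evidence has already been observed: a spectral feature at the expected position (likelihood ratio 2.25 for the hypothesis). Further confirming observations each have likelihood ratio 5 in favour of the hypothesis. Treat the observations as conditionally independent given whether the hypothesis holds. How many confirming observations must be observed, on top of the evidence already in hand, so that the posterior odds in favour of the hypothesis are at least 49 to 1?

6

Prior odds = (1/600)/(599/600) = 1/599.
Bayes factor of the evidence already in hand = 2.25.
Odds after that evidence = (1/599) × 2.25 = 9/2396.
Target odds = 49.
Need 5ⁿ ≥ 49 ÷ (9/2396) = 117404/9.
5⁵ = 3125 falls short of 117404/9 but 5⁶ = 15625 reaches it, so n = 6.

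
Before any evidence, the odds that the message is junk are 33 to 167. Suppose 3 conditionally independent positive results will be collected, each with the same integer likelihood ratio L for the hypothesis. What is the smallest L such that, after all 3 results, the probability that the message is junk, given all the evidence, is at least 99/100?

8

Prior odds = 33/167.
Target odds = 0.99/0.01 = 99.
Need L³ ≥ 99 ÷ (33/167) = 501.
7³ = 343 < 501 ≤ 512 = 8³, so L = 8.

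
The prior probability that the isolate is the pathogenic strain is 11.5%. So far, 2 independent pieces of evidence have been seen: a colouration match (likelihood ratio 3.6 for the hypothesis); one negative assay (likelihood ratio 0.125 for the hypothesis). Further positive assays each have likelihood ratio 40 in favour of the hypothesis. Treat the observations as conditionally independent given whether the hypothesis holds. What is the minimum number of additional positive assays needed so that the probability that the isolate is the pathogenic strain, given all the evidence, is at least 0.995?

Prior odds = 0.115/0.885 = 23/177.
Combined Bayes factor of the evidence already in hand = 3.6 × 0.125 = 0.45.
Odds after that evidence = (23/177) × 0.45 = 69/1180.
Target odds = 0.995/0.005 = 199.
Need 40ⁿ ≥ 199 ÷ (69/1180) = 234820/69.
40² = 1600 falls short of 234820/69 but 40³ = 64000 reaches it, so n = 3.

3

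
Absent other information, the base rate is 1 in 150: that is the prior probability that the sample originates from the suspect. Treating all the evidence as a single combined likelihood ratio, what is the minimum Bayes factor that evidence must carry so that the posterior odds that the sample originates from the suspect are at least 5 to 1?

Prior odds = (1/150)/(149/150) = 1/149.
Target odds = 5.
Required Bayes factor = 5 ÷ (1/149) = 745.

745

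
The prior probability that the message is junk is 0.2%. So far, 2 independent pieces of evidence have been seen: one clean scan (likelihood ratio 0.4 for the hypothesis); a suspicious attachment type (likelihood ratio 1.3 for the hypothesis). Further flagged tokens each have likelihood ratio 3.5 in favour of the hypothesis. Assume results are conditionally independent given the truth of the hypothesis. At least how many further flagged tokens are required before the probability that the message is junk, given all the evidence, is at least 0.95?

Prior odds = 0.002/0.998 = 1/499.
Combined Bayes factor of the evidence already in hand = 0.4 × 1.3 = 0.52.
Odds after that evidence = (1/499) × 0.52 = 13/12475.
Target odds = 0.95/0.05 = 19.
Need 3.5ⁿ ≥ 19 ÷ (13/12475) = 237025/13.
3.5⁷ = 823543/128 falls short of 237025/13 but 3.5⁸ = 5764801/256 reaches it, so n = 8.

8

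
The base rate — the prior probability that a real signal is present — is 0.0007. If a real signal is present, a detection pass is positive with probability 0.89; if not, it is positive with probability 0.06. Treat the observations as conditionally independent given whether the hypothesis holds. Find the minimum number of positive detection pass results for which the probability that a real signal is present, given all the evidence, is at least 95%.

4

Prior odds = 0.0007/0.9993 = 7/9993.
Likelihood ratio of a positive = 0.89/0.06 = 89/6.
Target posterior odds = 0.95/0.05 = 19.
Need (7/9993) × (89/6)ⁿ ≥ 19, i.e. (89/6)ⁿ ≥ 189867/7.
(89/6)³ = 704969/216 falls short of 189867/7 but (89/6)⁴ = 62742241/1296 reaches it, so n = 4.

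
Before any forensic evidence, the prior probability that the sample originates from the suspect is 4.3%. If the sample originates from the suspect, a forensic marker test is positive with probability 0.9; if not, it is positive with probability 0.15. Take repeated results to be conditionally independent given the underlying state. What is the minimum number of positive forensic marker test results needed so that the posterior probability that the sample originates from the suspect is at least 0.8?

3

Prior odds = 0.043/0.957 = 43/957.
Likelihood ratio of a positive = 0.9/0.15 = 6.
Target odds: 0.8 ÷ 0.2 = 4.
Need (43/957) × 6ⁿ ≥ 4, i.e. 6ⁿ ≥ 3828/43.
6² = 36 falls short of 3828/43 but 6³ = 216 reaches it, so n = 3.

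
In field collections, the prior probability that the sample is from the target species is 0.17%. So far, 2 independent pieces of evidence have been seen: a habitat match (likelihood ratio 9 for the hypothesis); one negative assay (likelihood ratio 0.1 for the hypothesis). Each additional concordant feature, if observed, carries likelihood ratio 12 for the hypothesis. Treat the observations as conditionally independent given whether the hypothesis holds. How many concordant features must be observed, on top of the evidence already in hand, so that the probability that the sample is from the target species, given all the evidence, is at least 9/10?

4

Prior odds = 0.0017/0.9983 = 17/9983.
Combined Bayes factor of the evidence already in hand = 9 × 0.1 = 0.9.
Odds after that evidence = (17/9983) × 0.9 = 153/99830.
Target odds = 0.9/0.1 = 9.
Need 12ⁿ ≥ 9 ÷ (153/99830) = 99830/17.
12³ = 1728 falls short of 99830/17 but 12⁴ = 20736 reaches it, so n = 4.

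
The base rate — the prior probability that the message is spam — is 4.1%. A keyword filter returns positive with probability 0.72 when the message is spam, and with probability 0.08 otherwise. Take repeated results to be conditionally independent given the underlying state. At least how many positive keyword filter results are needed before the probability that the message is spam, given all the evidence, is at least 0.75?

Prior odds = 0.041/0.959 = 41/959.
Likelihood ratio of a positive result = 0.72/0.08 = 9.
Target posterior odds = 0.75/0.25 = 3.
Require 9ⁿ ≥ 3 ÷ (41/959) = 2877/41.
9¹ = 9 falls short of 2877/41 but 9² = 81 reaches it, so n = 2.

2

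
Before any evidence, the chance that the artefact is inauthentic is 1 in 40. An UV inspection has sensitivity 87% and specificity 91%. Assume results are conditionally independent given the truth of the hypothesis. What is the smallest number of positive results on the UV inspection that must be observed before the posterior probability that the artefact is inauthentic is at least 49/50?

4

Prior odds: 0.025 ÷ 0.975 = 1/39.
False-positive rate = 1 − 0.91 = 0.09; likelihood ratio of a positive = 0.87/0.09 = 29/3.
Target posterior odds = 0.98/0.02 = 49.
Need (1/39) × (29/3)ⁿ ≥ 49, i.e. (29/3)ⁿ ≥ 1911.
(29/3)³ = 24389/27 falls short of 1911 but (29/3)⁴ = 707281/81 reaches it, so n = 4.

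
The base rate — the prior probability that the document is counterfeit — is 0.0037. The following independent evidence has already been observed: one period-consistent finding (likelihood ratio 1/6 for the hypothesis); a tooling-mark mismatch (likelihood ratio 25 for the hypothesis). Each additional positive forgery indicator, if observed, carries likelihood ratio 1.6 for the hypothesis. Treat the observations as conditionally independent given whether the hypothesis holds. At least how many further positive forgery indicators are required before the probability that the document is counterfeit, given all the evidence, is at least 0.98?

18

Prior odds = 0.0037/0.9963 = 37/9963.
Combined Bayes factor of the evidence already in hand = (1/6) × 25 = 25/6.
Odds after that evidence = (37/9963) × 25/6 = 925/59778.
Target odds = 0.98/0.02 = 49.
Need 1.6ⁿ ≥ 49 ÷ (925/59778) = 2929122/925.
1.6¹⁷ ≈2951.48 falls short of 2929122/925 but 1.6¹⁸ ≈4722.37 reaches it, so n = 18.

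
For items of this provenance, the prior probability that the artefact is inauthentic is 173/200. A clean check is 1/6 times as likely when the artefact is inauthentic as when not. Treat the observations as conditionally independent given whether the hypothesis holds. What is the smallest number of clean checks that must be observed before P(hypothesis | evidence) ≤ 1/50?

4

Prior odds = 0.865/0.135 = 173/27.
Likelihood ratio per clean check = 1/6.
Target posterior odds = 0.02/0.98 = 1/49.
Need (173/27) × (1/6)ⁿ ≤ 1/49, i.e. (1/6)ⁿ ≤ 27/8477.
(1/6)³ = 1/216 is still above 27/8477 but (1/6)⁴ = 1/1296 is at or below it, so n = 4.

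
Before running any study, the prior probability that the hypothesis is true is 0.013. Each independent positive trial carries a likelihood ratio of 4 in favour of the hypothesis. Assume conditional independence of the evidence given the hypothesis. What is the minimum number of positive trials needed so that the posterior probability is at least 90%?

Prior odds = 0.013/0.987 = 13/987.
Likelihood ratio per positive trial = 4.
Target odds: 0.9 ÷ 0.1 = 9.
Need (13/987) × 4ⁿ ≥ 9, i.e. 4ⁿ ≥ 8883/13.
4⁴ = 256 falls short of 8883/13 but 4⁵ = 1024 reaches it, so n = 5.

5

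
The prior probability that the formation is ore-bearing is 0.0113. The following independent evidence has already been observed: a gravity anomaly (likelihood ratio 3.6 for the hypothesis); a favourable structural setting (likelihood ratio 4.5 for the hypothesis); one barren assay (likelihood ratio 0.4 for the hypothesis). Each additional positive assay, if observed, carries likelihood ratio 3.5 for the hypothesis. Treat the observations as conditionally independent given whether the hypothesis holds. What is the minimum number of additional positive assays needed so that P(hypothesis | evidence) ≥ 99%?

6

Prior odds = 0.0113/0.9887 = 113/9887.
Combined Bayes factor of the evidence already in hand = 3.6 × 4.5 × 0.4 = 6.48.
Odds after that evidence = (113/9887) × 6.48 = 18306/247175.
Target odds = 0.99/0.01 = 99.
Need 3.5ⁿ ≥ 99 ÷ (18306/247175) = 2718925/2034.
3.5⁵ = 525.21875 falls short of 2718925/2034 but 3.5⁶ = 1838.265625 reaches it, so n = 6.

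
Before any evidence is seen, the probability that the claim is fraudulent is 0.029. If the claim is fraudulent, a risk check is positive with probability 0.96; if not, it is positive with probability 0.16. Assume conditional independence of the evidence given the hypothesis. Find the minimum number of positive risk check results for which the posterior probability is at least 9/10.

4

Prior odds = 0.029/0.971 = 29/971.
Likelihood ratio of a positive = 0.96/0.16 = 6.
Target posterior odds = 0.9/0.1 = 9.
Require 6ⁿ ≥ 9 ÷ (29/971) = 8739/29.
6³ = 216 falls short of 8739/29 but 6⁴ = 1296 reaches it, so n = 4.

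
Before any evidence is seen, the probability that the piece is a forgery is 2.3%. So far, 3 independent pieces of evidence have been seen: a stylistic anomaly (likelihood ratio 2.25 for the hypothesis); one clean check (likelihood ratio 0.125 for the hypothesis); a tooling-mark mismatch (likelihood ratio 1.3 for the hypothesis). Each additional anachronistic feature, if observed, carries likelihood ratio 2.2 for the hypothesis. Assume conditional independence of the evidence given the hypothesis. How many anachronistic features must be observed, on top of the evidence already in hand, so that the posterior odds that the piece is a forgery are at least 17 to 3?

Prior odds = 0.023/0.977 = 23/977.
Combined Bayes factor of the evidence already in hand = 2.25 × 0.125 × 1.3 = 0.365625.
Odds after that evidence = (23/977) × 0.365625 = 2691/312640.
Target odds = 17/3.
Need 2.2ⁿ ≥ 17/3 ÷ (2691/312640) = 5314880/8073.
2.2⁸ = 214358881/390625 falls short of 5314880/8073 but 2.2⁹ ≈1207.27 reaches it, so n = 9.

9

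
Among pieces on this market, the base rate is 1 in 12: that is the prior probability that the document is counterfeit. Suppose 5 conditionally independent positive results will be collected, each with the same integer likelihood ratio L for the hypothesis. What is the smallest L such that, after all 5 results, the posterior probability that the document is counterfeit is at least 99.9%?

7

Prior odds = (1/12)/(11/12) = 1/11.
Target odds = 0.999/0.001 = 999.
Need L⁵ ≥ 999 ÷ (1/11) = 10989.
6⁵ = 7776 < 10989 ≤ 16807 = 7⁵, so L = 7.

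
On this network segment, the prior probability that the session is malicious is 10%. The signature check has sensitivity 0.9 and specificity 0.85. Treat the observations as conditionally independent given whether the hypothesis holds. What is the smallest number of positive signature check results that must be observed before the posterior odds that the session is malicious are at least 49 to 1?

4

Prior odds = 0.1/0.9 = 1/9.
False-positive rate = 1 − 0.85 = 0.15; likelihood ratio of a positive = 0.9/0.15 = 6.
Target odds = 49.
Require 6ⁿ ≥ 49 ÷ (1/9) = 441.
6³ = 216 falls short of 441 but 6⁴ = 1296 reaches it, so n = 4.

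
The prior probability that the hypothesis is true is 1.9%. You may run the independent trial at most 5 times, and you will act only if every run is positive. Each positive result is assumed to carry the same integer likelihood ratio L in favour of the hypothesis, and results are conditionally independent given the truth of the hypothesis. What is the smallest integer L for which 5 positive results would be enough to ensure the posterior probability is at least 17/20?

Prior odds = 0.019/0.981 = 19/981.
Target odds = 0.85/0.15 = 17/3.
Need L⁵ ≥ 17/3 ÷ (19/981) = 5559/19.
3⁵ = 243 < 5559/19 ≤ 1024 = 4⁵, so L = 4.

4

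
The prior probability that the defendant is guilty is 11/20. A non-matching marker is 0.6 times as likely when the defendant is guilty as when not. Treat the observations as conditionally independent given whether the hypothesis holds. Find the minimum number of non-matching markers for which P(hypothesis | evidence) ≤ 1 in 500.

Prior odds: 0.55 ÷ 0.45 = 11/9.
Likelihood ratio per non-matching marker = 0.6.
Target odds: 0.002 ÷ 0.998 = 1/499.
Need (11/9) × 0.6ⁿ ≤ 1/499, i.e. 0.6ⁿ ≤ 9/5489.
0.6¹² = 531441/244140625 is still above 9/5489 but 0.6¹³ ≈0.00130607 is at or below it, so n = 13.

13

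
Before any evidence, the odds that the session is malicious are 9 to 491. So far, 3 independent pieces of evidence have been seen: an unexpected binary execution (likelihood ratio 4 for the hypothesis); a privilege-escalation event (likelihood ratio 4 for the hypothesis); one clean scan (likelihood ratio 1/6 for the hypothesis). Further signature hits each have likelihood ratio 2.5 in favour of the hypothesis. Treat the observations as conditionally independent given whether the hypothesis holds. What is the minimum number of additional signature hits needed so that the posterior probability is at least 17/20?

6

Prior odds = 9/491.
Combined Bayes factor of the evidence already in hand = 4 × 4 × (1/6) = 8/3.
Odds after that evidence = (9/491) × 8/3 = 24/491.
Target odds = 0.85/0.15 = 17/3.
Need 2.5ⁿ ≥ 17/3 ÷ (24/491) = 8347/72.
2.5⁵ = 97.65625 falls short of 8347/72 but 2.5⁶ = 244.140625 reaches it, so n = 6.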